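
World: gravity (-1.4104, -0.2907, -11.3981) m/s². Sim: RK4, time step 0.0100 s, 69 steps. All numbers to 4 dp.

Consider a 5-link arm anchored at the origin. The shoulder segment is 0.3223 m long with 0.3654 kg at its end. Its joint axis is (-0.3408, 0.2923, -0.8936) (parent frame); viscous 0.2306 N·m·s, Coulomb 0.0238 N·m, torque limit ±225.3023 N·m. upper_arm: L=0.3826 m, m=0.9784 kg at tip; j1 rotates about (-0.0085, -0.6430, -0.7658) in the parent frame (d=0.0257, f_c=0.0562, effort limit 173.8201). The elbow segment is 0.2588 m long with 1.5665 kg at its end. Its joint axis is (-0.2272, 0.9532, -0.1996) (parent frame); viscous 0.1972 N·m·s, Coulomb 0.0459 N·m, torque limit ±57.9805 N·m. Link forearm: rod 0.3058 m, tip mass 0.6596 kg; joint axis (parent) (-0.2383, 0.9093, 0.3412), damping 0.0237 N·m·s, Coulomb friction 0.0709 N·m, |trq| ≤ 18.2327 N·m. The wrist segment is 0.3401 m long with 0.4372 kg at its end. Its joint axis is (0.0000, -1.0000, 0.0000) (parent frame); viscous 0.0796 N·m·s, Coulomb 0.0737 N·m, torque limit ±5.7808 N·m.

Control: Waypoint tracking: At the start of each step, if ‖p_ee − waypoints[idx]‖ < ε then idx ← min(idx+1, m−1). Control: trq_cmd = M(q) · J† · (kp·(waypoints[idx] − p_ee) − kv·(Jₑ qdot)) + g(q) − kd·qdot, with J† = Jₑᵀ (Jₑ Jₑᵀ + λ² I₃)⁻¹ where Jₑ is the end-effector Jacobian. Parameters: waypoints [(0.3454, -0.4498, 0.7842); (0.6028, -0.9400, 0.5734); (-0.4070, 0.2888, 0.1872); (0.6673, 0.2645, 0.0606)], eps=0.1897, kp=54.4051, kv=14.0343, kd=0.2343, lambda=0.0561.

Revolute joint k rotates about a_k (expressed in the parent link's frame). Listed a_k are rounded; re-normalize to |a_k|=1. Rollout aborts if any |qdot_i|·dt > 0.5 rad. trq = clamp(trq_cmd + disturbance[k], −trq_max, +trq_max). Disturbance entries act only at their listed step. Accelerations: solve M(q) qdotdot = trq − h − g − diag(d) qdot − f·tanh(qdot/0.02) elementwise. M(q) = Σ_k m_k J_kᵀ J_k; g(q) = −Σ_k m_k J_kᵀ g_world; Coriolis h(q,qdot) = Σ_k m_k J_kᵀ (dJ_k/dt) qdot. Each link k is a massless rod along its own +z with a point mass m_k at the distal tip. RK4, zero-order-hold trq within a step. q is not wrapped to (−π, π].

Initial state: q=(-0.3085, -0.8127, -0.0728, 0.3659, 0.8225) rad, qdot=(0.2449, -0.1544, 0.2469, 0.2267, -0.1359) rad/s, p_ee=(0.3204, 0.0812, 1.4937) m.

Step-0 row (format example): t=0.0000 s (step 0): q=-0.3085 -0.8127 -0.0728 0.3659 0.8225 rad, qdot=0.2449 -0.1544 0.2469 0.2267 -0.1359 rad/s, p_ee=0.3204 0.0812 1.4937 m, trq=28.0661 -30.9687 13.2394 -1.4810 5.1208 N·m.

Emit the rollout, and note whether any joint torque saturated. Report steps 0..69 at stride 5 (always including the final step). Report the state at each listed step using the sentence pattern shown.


t=0.0500 s (step 5): q=-0.2958 -0.9063 -0.0637 0.3206 0.9982 rad, qdot=0.3207 -3.0474 0.1982 -2.3361 5.2289 rad/s, p_ee=0.3385 0.0718 1.4555 m, trq=5.5240 -2.8636 -1.2920 -2.9635 1.5845 N·m.
t=0.1000 s (step 10): q=-0.2740 -1.0790 -0.0640 0.1466 1.2387 rad, qdot=0.5427 -3.6330 -0.3216 -4.3086 4.0298 rad/s, p_ee=0.3600 0.0320 1.3733 m, trq=-6.1327 14.5892 -10.0852 -3.7953 0.0718 N·m.
t=0.1500 s (step 15): q=-0.2440 -1.2533 -0.1015 -0.0772 1.3929 rad, qdot=0.6296 -3.2467 -1.1778 -4.4065 2.2035 rad/s, p_ee=0.3772 -0.0155 1.2738 m, trq=-8.4855 19.9810 -10.4306 -2.6262 -1.1320 N·m.
t=0.2000 s (step 20): q=-0.2124 -1.3972 -0.1779 -0.2782 1.4688 rad, qdot=0.6280 -2.4864 -1.8333 -3.5549 0.9275 rad/s, p_ee=0.3856 -0.0647 1.1774 m, trq=-7.4876 19.1519 -7.0701 -0.8360 -1.7897 N·m.
t=0.2500 s (step 25): q=-0.1808 -1.5017 -0.2793 -0.4293 1.4940 rad, qdot=0.6397 -1.7132 -2.1808 -2.4912 0.1446 rad/s, p_ee=0.3857 -0.1140 1.0942 m, trq=-6.2582 16.1723 -3.0042 0.7316 -1.9477 N·m.
t=0.3000 s (step 30): q=-0.1475 -1.5707 -0.3915 -0.5273 1.4919 rad, qdot=0.6963 -1.0749 -2.2782 -1.4372 -0.1569 rad/s, p_ee=0.3803 -0.1617 1.0259 m, trq=-5.6320 13.3886 0.4119 1.7899 -1.9211 N·m.
t=0.3500 s (step 35): q=-0.1106 -1.6122 -0.5037 -0.5776 1.4798 rad, qdot=0.7863 -0.6174 -2.1838 -0.6200 -0.3182 rad/s, p_ee=0.3719 -0.2060 0.9710 m, trq=-5.3630 11.1487 2.9878 2.3952 -1.7554 N·m.
t=0.4000 s (step 40): q=-0.0687 -1.6353 -0.6079 -0.5936 1.4615 rad, qdot=0.8872 -0.3329 -1.9756 -0.0548 -0.4024 rad/s, p_ee=0.3628 -0.2459 0.9278 m, trq=-5.2256 9.6439 4.7298 2.6790 -1.5574 N·m.
t=0.4500 s (step 45): q=-0.0219 -1.6481 -0.6994 -0.5898 1.4381 rad, qdot=0.9808 -0.1993 -1.6830 0.1674 -0.5247 rad/s, p_ee=0.3540 -0.2811 0.8945 m, trq=-5.0714 8.5839 5.8448 2.8496 -1.3747 N·m.
t=0.5000 s (step 50): q=0.0302 -1.6625 -0.8004 -0.5643 1.3908 rad, qdot=1.1400 -0.5008 -2.8620 1.1760 -1.7901 rad/s, p_ee=0.3513 -0.3217 0.8642 m, trq=-0.3904 8.4160 -1.9666 2.0882 -2.5485 N·m.
t=0.5500 s (step 55): q=0.0937 -1.6930 -0.9667 -0.4779 1.2725 rad, qdot=1.4106 -0.6725 -3.5892 2.1745 -2.7955 rad/s, p_ee=0.3673 -0.3924 0.8228 m, trq=-3.2412 8.6657 4.3288 2.5208 -1.5584 N·m.
t=0.6000 s (step 60): q=0.1720 -1.7281 -1.1462 -0.3568 1.1215 rad, qdot=1.7246 -0.7403 -3.5235 2.5868 -3.1885 rad/s, p_ee=0.3897 -0.4691 0.7796 m, trq=-3.8790 9.3368 7.1036 2.7116 -1.1255 N·m.
t=0.6500 s (step 65): q=0.2661 -1.7683 -1.3141 -0.2271 0.9579 rad, qdot=2.0377 -0.8822 -3.1620 2.5336 -3.3305 rad/s, p_ee=0.4114 -0.5386 0.7408 m, trq=-3.5425 9.8843 7.9855 2.8385 -0.9822 N·m.
t=0.6900 s (step 69): q=0.3529 -1.8070 -1.4327 -0.1308 0.8244 rad, qdot=2.3121 -1.0643 -2.7505 2.2568 -3.3253 rad/s, p_ee=0.4265 -0.5860 0.7140 m.
any joint saturated: no


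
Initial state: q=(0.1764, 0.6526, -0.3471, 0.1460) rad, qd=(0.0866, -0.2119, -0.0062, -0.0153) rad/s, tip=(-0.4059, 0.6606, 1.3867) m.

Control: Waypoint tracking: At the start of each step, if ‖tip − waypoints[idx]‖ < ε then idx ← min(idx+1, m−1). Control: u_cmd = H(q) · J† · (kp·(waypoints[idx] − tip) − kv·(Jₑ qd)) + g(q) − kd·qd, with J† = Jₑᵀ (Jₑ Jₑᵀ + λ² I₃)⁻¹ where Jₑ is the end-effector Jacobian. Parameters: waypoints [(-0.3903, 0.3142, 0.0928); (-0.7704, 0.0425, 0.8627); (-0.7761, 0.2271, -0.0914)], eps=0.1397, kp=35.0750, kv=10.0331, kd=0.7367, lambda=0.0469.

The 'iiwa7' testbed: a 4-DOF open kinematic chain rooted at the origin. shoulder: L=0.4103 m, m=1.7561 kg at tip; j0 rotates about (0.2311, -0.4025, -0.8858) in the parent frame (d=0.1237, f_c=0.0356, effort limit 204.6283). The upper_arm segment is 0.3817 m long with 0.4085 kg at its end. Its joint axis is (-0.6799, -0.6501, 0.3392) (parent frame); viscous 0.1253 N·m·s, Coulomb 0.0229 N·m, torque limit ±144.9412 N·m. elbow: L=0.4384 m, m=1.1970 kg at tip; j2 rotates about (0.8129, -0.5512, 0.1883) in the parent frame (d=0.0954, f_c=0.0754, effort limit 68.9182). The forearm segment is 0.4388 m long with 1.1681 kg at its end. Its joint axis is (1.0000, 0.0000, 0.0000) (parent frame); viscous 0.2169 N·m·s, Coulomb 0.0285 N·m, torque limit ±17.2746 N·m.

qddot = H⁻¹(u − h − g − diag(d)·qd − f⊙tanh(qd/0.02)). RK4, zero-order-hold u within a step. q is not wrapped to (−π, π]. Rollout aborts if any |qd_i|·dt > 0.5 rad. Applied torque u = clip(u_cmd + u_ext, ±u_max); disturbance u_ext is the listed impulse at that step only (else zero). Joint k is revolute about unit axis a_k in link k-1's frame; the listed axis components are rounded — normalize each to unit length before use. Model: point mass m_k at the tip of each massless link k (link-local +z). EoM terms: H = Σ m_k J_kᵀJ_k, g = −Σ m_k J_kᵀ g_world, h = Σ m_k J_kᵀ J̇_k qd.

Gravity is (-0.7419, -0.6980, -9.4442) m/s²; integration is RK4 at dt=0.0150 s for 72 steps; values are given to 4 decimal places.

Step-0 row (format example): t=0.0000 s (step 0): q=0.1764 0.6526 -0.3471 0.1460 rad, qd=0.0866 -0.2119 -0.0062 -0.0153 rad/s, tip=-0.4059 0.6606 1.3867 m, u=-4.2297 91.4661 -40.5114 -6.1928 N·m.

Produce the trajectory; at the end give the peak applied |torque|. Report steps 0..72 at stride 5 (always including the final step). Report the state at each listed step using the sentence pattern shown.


t=0.0750 s (step 5): q=0.0422 0.8065 -0.6405 0.7516 rad, qd=-1.3934 2.9873 -5.5681 9.6939 rad/s, tip=-0.4055 0.6670 1.2974 m, u=0.9972 3.3040 0.8295 -1.3284 N·m.
t=0.1500 s (step 10): q=0.0067 1.0299 -1.0177 1.2972 rad, qd=0.2073 3.0021 -4.3849 5.4040 rad/s, tip=-0.4321 0.6928 1.0716 m, u=1.2895 -27.6029 6.6410 3.7449 N·m.
t=0.2250 s (step 15): q=0.0518 1.2562 -1.2952 1.6258 rad, qd=0.9028 2.9977 -3.0308 3.6162 rad/s, tip=-0.4648 0.6999 0.8413 m, u=1.4435 -31.4110 3.9689 3.1965 N·m.
t=0.3000 s (step 20): q=0.1265 1.4725 -1.4816 1.8609 rad, qd=1.0152 2.7319 -2.0085 2.7218 rad/s, tip=-0.4795 0.6798 0.6397 m, u=0.4077 -28.7569 1.8173 2.0590 N·m.
t=0.3750 s (step 25): q=0.1952 1.6623 -1.6078 2.0388 rad, qd=0.7947 2.3173 -1.4062 2.0463 rad/s, tip=-0.4758 0.6414 0.4778 m, u=-0.4044 -24.9231 0.3250 1.3796 N·m.
t=0.4500 s (step 30): q=0.2440 1.8200 -1.6991 2.1710 rad, qd=0.5160 1.8922 -1.0517 1.5082 rad/s, tip=-0.4630 0.5945 0.3559 m, u=-0.5577 -21.4717 -0.9099 1.0775 N·m.
t=0.5250 s (step 35): q=0.2738 1.9472 -1.7687 2.2686 rad, qd=0.2923 1.5043 -0.8134 1.1172 rad/s, tip=-0.4486 0.5466 0.2679 m, u=-0.3735 -18.6544 -1.9135 0.9711 N·m.
t=0.6000 s (step 40): q=0.2896 2.0470 -1.8228 2.3415 rad, qd=0.1390 1.1664 -0.6370 0.8449 rad/s, tip=-0.4358 0.5019 0.2062 m, u=-0.1440 -16.4056 -2.6658 0.9687 N·m.
t=0.6750 s (step 45): q=0.2961 2.1236 -1.8654 2.3973 rad, qd=0.0434 0.8827 -0.5013 0.6533 rad/s, tip=-0.4256 0.4628 0.1641 m, u=0.0165 -14.6314 -3.1969 1.0265 N·m.
t=0.7500 s (step 50): q=0.2943 2.1767 -1.8976 2.4440 rad, qd=-0.3999 0.0912 -0.2342 0.9299 rad/s, tip=-0.4192 0.4289 0.1390 m, u=-14.0951 -31.6099 3.6174 8.9167 N·m.
t=0.8250 s (step 55): q=0.2037 2.1044 -1.8850 2.5456 rad, qd=-1.9040 -1.7448 0.6337 1.4071 rad/s, tip=-0.4490 0.3752 0.2000 m, u=-6.9745 -17.7334 1.7845 2.7595 N·m.
t=0.9000 s (step 60): q=0.0288 1.9530 -1.7891 2.6163 rad, qd=-2.6045 -2.0774 1.9741 0.3685 rad/s, tip=-0.4902 0.3124 0.3131 m, u=-4.6812 -11.4519 1.5834 0.1851 N·m.
t=0.9750 s (step 65): q=-0.1615 1.8183 -1.5905 2.5986 rad, qd=-2.3214 -1.4184 3.2479 -0.7883 rad/s, tip=-0.5257 0.2550 0.4295 m, u=-2.9951 -9.7843 0.3370 -0.7346 N·m.
t=1.0500 s (step 70): q=-0.3065 1.7440 -1.3216 2.5081 rad, qd=-1.5311 -0.5961 3.7572 -1.5507 rad/s, tip=-0.5588 0.2042 0.5311 m, u=-1.0764 -11.0499 -1.1113 -0.9246 N·m.
t=1.0800 s (step 72): q=-0.3481 1.7299 -1.2098 2.4588 rad, qd=-1.2510 -0.3531 3.6710 -1.7256 rad/s, tip=-0.5717 0.1850 0.5667 m.
max |u| (N·m): 91.4661


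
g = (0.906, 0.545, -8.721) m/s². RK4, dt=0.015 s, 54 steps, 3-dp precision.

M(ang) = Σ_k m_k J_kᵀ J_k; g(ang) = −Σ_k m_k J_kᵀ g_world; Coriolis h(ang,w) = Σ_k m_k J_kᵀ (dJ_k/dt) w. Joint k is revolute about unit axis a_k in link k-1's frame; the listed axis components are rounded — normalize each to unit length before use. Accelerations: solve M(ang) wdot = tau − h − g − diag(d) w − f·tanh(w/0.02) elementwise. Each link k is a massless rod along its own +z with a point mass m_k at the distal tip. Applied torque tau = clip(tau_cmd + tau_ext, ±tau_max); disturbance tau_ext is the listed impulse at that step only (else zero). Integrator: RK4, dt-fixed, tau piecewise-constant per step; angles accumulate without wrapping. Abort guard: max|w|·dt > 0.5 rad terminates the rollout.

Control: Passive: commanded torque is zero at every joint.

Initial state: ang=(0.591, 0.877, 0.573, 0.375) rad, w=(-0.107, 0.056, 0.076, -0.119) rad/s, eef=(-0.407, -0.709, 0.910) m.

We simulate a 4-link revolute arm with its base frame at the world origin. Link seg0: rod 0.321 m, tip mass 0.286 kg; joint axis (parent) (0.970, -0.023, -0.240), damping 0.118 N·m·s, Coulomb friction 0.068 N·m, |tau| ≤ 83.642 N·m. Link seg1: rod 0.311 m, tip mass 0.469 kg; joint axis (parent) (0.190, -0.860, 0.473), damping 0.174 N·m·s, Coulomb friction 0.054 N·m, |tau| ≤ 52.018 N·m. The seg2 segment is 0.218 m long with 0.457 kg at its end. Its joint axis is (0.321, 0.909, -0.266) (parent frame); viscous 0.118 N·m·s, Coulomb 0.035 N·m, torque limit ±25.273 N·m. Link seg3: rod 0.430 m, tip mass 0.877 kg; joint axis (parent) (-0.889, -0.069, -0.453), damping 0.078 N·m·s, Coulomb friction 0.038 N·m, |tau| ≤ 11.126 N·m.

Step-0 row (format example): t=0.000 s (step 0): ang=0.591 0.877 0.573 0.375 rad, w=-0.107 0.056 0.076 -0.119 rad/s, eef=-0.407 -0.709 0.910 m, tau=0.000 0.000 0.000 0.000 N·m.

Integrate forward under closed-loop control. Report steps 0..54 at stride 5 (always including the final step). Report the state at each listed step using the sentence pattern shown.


t=0.075 s (step 5): ang=0.592 0.948 0.657 0.412 rad, w=0.152 1.698 2.002 1.010 rad/s, eef=-0.404 -0.709 0.895 m, tau=0.000 0.000 0.000 0.000 N·m.
t=0.150 s (step 10): ang=0.621 1.112 0.850 0.516 rad, w=0.697 2.571 2.996 1.713 rad/s, eef=-0.402 -0.716 0.844 m, tau=0.000 0.000 0.000 0.000 N·m.
t=0.225 s (step 15): ang=0.709 1.311 1.089 0.671 rad, w=1.746 2.564 3.257 2.477 rad/s, eef=-0.401 -0.729 0.754 m, tau=0.000 0.000 0.000 0.000 N·m.
t=0.300 s (step 20): ang=0.896 1.470 1.320 0.894 rad, w=3.313 1.506 2.764 3.486 rad/s, eef=-0.400 -0.746 0.620 m, tau=0.000 0.000 0.000 0.000 N·m.
t=0.375 s (step 25): ang=1.206 1.518 1.482 1.185 rad, w=4.890 -0.288 1.437 4.099 rad/s, eef=-0.396 -0.766 0.436 m, tau=0.000 0.000 0.000 0.000 N·m.
t=0.450 s (step 30): ang=1.616 1.417 1.516 1.480 rad, w=5.899 -2.486 -0.634 3.517 rad/s, eef=-0.383 -0.785 0.194 m, tau=0.000 0.000 0.000 0.000 N·m.
t=0.525 s (step 35): ang=2.062 1.143 1.375 1.658 rad, w=5.763 -4.784 -3.169 0.803 rad/s, eef=-0.362 -0.794 -0.116 m, tau=0.000 0.000 0.000 0.000 N·m.
t=0.600 s (step 40): ang=2.451 0.711 1.039 1.536 rad, w=4.464 -6.692 -5.791 -4.466 rad/s, eef=-0.340 -0.766 -0.500 m, tau=0.000 0.000 0.000 0.000 N·m.
t=0.675 s (step 45): ang=2.717 0.123 0.493 0.894 rad, w=2.523 -9.348 -9.213 -13.933 rad/s, eef=-0.326 -0.652 -0.928 m, tau=0.000 0.000 0.000 0.000 N·m.
t=0.750 s (step 50): ang=2.825 -0.601 -0.370 -0.608 rad, w=1.362 -5.363 -8.699 -17.712 rad/s, eef=-0.281 -0.317 -1.159 m, tau=0.000 0.000 0.000 0.000 N·m.
t=0.810 s (step 54): ang=2.940 -0.696 -0.406 -1.195 rad, w=2.165 0.374 6.807 -2.373 rad/s, eef=-0.146 0.006 -1.131 m.


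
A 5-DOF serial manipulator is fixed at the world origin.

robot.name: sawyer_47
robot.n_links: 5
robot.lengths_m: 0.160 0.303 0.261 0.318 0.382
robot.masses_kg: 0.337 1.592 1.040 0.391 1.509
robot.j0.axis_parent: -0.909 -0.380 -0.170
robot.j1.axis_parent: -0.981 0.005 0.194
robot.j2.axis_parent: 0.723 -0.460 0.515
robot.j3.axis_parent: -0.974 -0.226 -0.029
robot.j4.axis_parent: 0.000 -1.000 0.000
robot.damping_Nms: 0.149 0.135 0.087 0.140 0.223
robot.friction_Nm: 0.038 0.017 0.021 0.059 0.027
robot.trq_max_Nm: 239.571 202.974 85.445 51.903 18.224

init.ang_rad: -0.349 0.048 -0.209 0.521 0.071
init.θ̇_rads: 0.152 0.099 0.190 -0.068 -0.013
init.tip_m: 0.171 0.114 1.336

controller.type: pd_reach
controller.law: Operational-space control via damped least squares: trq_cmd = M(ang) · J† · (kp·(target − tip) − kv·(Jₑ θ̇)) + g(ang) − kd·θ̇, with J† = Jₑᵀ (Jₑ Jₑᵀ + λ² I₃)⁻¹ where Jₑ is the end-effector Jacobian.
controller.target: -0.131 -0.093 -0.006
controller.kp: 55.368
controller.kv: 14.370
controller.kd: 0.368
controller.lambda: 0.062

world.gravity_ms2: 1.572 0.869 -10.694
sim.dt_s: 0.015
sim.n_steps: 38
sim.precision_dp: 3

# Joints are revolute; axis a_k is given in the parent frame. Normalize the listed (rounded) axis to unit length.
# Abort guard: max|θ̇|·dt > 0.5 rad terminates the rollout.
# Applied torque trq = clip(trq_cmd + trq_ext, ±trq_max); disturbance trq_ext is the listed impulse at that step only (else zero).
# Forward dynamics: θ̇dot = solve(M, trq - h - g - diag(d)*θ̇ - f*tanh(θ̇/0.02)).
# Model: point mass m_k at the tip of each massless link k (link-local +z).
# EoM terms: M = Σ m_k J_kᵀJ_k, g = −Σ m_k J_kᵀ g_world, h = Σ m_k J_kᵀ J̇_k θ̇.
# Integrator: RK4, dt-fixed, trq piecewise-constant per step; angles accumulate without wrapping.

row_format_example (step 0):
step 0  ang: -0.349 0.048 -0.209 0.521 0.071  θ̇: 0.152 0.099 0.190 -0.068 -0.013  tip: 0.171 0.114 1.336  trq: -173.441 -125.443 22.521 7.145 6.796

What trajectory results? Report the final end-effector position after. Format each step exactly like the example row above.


step 1  ang: -0.361 0.043 -0.209 0.554 0.083  θ̇: -1.761 -0.731 -0.150 4.451 1.547  tip: 0.167 0.114 1.329  trq: -129.089 -94.016 18.281 4.683 5.563
step 2  ang: -0.398 0.029 -0.212 0.644 0.113  θ̇: -3.181 -1.098 -0.263 7.423 2.310  tip: 0.161 0.111 1.307  trq: -80.714 -59.064 12.762 4.968 5.178
step 3  ang: -0.452 0.011 -0.217 0.767 0.149  θ̇: -4.012 -1.231 -0.328 8.946 2.522  tip: 0.153 0.104 1.272  trq: -39.560 -29.194 8.063 5.218 4.776
step 4  ang: -0.515 -0.007 -0.222 0.905 0.187  θ̇: -4.378 -1.264 -0.389 9.472 2.405  tip: 0.145 0.094 1.227  trq: -9.474 -7.451 4.841 4.309 4.069
step 5  ang: -0.581 -0.026 -0.228 1.047 0.221  θ̇: -4.442 -1.270 -0.458 9.428 2.151  tip: 0.136 0.081 1.175  trq: 10.806 6.998 2.927 2.253 3.105
step 6  ang: -0.647 -0.045 -0.236 1.186 0.251  θ̇: -4.333 -1.270 -0.529 9.094 1.860  tip: 0.126 0.067 1.118  trq: 23.830 16.007 1.959 -0.534 2.044
step 7  ang: -0.711 -0.064 -0.244 1.319 0.276  θ̇: -4.134 -1.264 -0.593 8.630 1.570  tip: 0.117 0.051 1.059  trq: 31.843 21.255 1.617 -3.623 1.030
step 8  ang: -0.771 -0.083 -0.254 1.444 0.298  θ̇: -3.896 -1.250 -0.645 8.118 1.295  tip: 0.107 0.036 0.999  trq: 36.490 23.993 1.661 -6.696 0.154
step 9  ang: -0.827 -0.102 -0.264 1.562 0.316  θ̇: -3.644 -1.225 -0.683 7.601 1.038  tip: 0.097 0.021 0.939  trq: 38.909 25.100 1.925 -9.551 -0.545
step 10  ang: -0.880 -0.120 -0.274 1.672 0.329  θ̇: -3.394 -1.188 -0.706 7.099 0.800  tip: 0.087 0.008 0.880  trq: 39.874 25.176 2.296 -12.080 -1.060
step 11  ang: -0.929 -0.138 -0.285 1.775 0.340  θ̇: -3.154 -1.139 -0.715 6.621 0.581  tip: 0.076 -0.005 0.823  trq: 39.909 24.627 2.699 -14.238 -1.407
step 12  ang: -0.974 -0.154 -0.296 1.870 0.347  θ̇: -2.927 -1.080 -0.711 6.170 0.384  tip: 0.066 -0.017 0.769  trq: 39.368 23.725 3.085 -16.022 -1.609
step 13  ang: -1.017 -0.170 -0.307 1.960 0.352  θ̇: -2.714 -1.012 -0.694 5.747 0.211  tip: 0.056 -0.027 0.716  trq: 38.490 22.649 3.428 -17.451 -1.697
step 14  ang: -1.056 -0.185 -0.317 2.043 0.354  θ̇: -2.515 -0.937 -0.667 5.349 0.063  tip: 0.045 -0.036 0.667  trq: 37.435 21.517 3.714 -18.558 -1.697
step 15  ang: -1.092 -0.199 -0.327 2.120 0.355  θ̇: -2.326 -0.864 -0.641 4.975 -0.053  tip: 0.035 -0.045 0.619  trq: 36.310 20.405 3.935 -19.381 -1.641
step 16  ang: -1.125 -0.211 -0.337 2.192 0.353  θ̇: -2.146 -0.794 -0.616 4.623 -0.141  tip: 0.025 -0.052 0.575  trq: 35.175 19.349 4.096 -19.957 -1.550
step 17  ang: -1.156 -0.223 -0.346 2.259 0.351  θ̇: -1.980 -0.718 -0.582 4.295 -0.213  tip: 0.015 -0.058 0.533  trq: 34.075 18.371 4.200 -20.327 -1.426
step 18  ang: -1.185 -0.233 -0.355 2.321 0.347  θ̇: -1.824 -0.644 -0.544 3.989 -0.267  tip: 0.005 -0.064 0.494  trq: 33.037 17.483 4.254 -20.524 -1.284
step 19  ang: -1.211 -0.242 -0.363 2.378 0.343  θ̇: -1.676 -0.573 -0.507 3.702 -0.305  tip: -0.004 -0.069 0.457  trq: 32.071 16.689 4.264 -20.579 -1.133
step 20  ang: -1.235 -0.251 -0.370 2.432 0.338  θ̇: -1.535 -0.508 -0.474 3.433 -0.329  tip: -0.013 -0.073 0.422  trq: 31.182 15.984 4.237 -20.519 -0.979
step 21  ang: -1.257 -0.258 -0.378 2.482 0.333  θ̇: -1.401 -0.448 -0.444 3.182 -0.343  tip: -0.021 -0.077 0.390  trq: 30.366 15.362 4.180 -20.366 -0.825
step 22  ang: -1.277 -0.264 -0.384 2.527 0.328  θ̇: -1.273 -0.395 -0.418 2.946 -0.349  tip: -0.029 -0.081 0.359  trq: 29.622 14.815 4.099 -20.141 -0.674
step 23  ang: -1.295 -0.270 -0.390 2.570 0.323  θ̇: -1.151 -0.347 -0.396 2.726 -0.351  tip: -0.037 -0.084 0.331  trq: 28.944 14.334 3.999 -19.860 -0.526
step 24  ang: -1.311 -0.275 -0.396 2.609 0.318  θ̇: -1.034 -0.303 -0.376 2.520 -0.350  tip: -0.044 -0.086 0.305  trq: 28.328 13.915 3.883 -19.539 -0.383
step 25  ang: -1.326 -0.279 -0.402 2.646 0.312  θ̇: -0.923 -0.263 -0.359 2.328 -0.346  tip: -0.050 -0.089 0.281  trq: 27.773 13.550 3.757 -19.190 -0.245
step 26  ang: -1.339 -0.283 -0.407 2.679 0.307  θ̇: -0.817 -0.227 -0.342 2.149 -0.341  tip: -0.056 -0.091 0.258  trq: 27.273 13.234 3.622 -18.821 -0.112
step 27  ang: -1.351 -0.286 -0.412 2.710 0.302  θ̇: -0.716 -0.193 -0.327 1.982 -0.335  tip: -0.062 -0.093 0.237  trq: 26.827 12.964 3.482 -18.442 0.015
step 28  ang: -1.361 -0.289 -0.417 2.739 0.297  θ̇: -0.620 -0.162 -0.312 1.827 -0.328  tip: -0.067 -0.095 0.217  trq: 26.432 12.736 3.340 -18.059 0.136
step 29  ang: -1.369 -0.291 -0.422 2.765 0.292  θ̇: -0.527 -0.132 -0.298 1.683 -0.321  tip: -0.072 -0.096 0.199  trq: 26.084 12.545 3.196 -17.678 0.251
step 30  ang: -1.376 -0.293 -0.426 2.789 0.288  θ̇: -0.439 -0.104 -0.283 1.550 -0.314  tip: -0.076 -0.098 0.183  trq: 25.781 12.388 3.053 -17.302 0.361
step 31  ang: -1.382 -0.294 -0.430 2.812 0.283  θ̇: -0.353 -0.077 -0.269 1.426 -0.306  tip: -0.080 -0.099 0.167  trq: 25.519 12.261 2.911 -16.935 0.466
step 32  ang: -1.387 -0.295 -0.434 2.832 0.278  θ̇: -0.270 -0.051 -0.254 1.312 -0.298  tip: -0.084 -0.100 0.153  trq: 25.294 12.162 2.772 -16.579 0.566
step 33  ang: -1.390 -0.296 -0.438 2.851 0.274  θ̇: -0.190 -0.026 -0.240 1.206 -0.290  tip: -0.087 -0.101 0.140  trq: 25.102 12.086 2.638 -16.236 0.661
step 34  ang: -1.393 -0.296 -0.441 2.868 0.270  θ̇: -0.110 -0.003 -0.227 1.108 -0.282  tip: -0.090 -0.102 0.128  trq: 24.929 12.024 2.508 -15.905 0.752
step 35  ang: -1.394 -0.296 -0.445 2.884 0.265  θ̇: -0.030 0.016 -0.217 1.017 -0.275  tip: -0.093 -0.102 0.117  trq: 24.757 11.965 2.387 -15.587 0.841
step 36  ang: -1.394 -0.296 -0.448 2.899 0.261  θ̇: 0.043 0.040 -0.201 0.934 -0.266  tip: -0.096 -0.103 0.107  trq: 24.660 11.951 2.264 -15.285 0.925
step 37  ang: -1.392 -0.295 -0.451 2.912 0.257  θ̇: 0.115 0.067 -0.182 0.858 -0.255  tip: -0.098 -0.104 0.097  trq: 24.599 11.959 2.145 -14.999 1.006
step 38  ang: -1.390 -0.294 -0.453 2.925 0.254  θ̇: 0.186 0.091 -0.166 0.787 -0.245  tip: -0.100 -0.104 0.089
final tip position (m): -0.100 -0.104 0.089


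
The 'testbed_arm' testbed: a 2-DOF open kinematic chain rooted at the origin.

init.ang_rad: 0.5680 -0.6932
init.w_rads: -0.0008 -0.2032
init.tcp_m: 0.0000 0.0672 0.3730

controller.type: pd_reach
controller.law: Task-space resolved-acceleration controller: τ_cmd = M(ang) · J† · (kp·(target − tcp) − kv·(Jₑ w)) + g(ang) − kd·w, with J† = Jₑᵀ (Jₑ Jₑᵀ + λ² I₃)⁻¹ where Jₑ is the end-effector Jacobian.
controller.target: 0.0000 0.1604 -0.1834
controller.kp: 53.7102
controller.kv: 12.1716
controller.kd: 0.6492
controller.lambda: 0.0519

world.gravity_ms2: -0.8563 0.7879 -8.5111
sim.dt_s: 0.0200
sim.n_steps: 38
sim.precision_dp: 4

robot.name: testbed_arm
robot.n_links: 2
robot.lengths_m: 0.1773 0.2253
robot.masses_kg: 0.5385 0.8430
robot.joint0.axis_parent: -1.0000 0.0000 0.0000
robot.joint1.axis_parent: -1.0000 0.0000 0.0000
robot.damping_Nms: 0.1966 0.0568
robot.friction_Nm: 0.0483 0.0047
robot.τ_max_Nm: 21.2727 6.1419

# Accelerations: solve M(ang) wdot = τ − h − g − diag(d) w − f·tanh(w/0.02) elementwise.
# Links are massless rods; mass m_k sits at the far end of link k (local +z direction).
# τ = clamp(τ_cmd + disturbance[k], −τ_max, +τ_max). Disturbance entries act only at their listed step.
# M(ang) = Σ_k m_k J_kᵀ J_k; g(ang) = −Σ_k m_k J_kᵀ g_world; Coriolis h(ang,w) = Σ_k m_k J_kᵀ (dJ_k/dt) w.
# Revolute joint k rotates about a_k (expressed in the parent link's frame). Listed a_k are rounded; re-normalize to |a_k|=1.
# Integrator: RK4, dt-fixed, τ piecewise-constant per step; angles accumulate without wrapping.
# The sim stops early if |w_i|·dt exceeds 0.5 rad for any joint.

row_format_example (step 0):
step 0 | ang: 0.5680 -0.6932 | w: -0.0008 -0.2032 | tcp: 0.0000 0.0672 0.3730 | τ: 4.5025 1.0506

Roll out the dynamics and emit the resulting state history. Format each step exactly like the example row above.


step 1 | ang: 0.5949 -0.7352 | w: 2.5687 -3.7653 | tcp: 0.0000 0.0679 0.3699 | τ: 1.6884 2.9716
step 2 | ang: 0.6304 -0.7708 | w: 1.0837 0.0028 | tcp: 0.0000 0.0730 0.3663 | τ: 1.7713 -0.1944
step 3 | ang: 0.6719 -0.8023 | w: 2.9821 -2.9839 | tcp: 0.0000 0.0811 0.3622 | τ: -0.0090 1.6822
step 4 | ang: 0.7191 -0.8339 | w: 1.8069 -0.3078 | tcp: 0.0000 0.0910 0.3572 | τ: 0.3180 -0.4829
step 5 | ang: 0.7674 -0.8601 | w: 2.9790 -2.2195 | tcp: 0.0000 0.1022 0.3519 | τ: -0.7458 0.7745
step 6 | ang: 0.8197 -0.8886 | w: 2.2937 -0.6962 | tcp: 0.0000 0.1141 0.3458 | τ: -0.5454 -0.4578
step 7 | ang: 0.8718 -0.9125 | w: 2.8884 -1.6496 | tcp: 0.0000 0.1265 0.3392 | τ: -1.1300 0.1671
step 8 | ang: 0.9263 -0.9381 | w: 2.5791 -0.9367 | tcp: 0.0000 0.1391 0.3318 | τ: -1.0948 -0.4275
step 9 | ang: 0.9804 -0.9606 | w: 2.8273 -1.2996 | tcp: 0.0000 0.1517 0.3240 | τ: -1.4071 -0.2086
step 10 | ang: 1.0358 -0.9836 | w: 2.7171 -1.0086 | tcp: 0.0000 0.1643 0.3154 | τ: -1.4690 -0.4706
step 11 | ang: 1.0910 -1.0047 | w: 2.8013 -1.0962 | tcp: 0.0000 0.1767 0.3063 | τ: -1.6517 -0.4428
step 12 | ang: 1.1466 -1.0254 | w: 2.7672 -0.9741 | tcp: 0.0000 0.1888 0.2966 | τ: -1.7487 -0.5690
step 13 | ang: 1.2021 -1.0448 | w: 2.7861 -0.9601 | tcp: 0.0000 0.2007 0.2864 | τ: -1.8766 -0.6105
step 14 | ang: 1.2577 -1.0634 | w: 2.7704 -0.8902 | tcp: 0.0000 0.2122 0.2757 | τ: -1.9771 -0.6921
step 15 | ang: 1.3130 -1.0808 | w: 2.7639 -0.8454 | tcp: 0.0000 0.2233 0.2644 | τ: -2.0804 -0.7532
step 16 | ang: 1.3682 -1.0971 | w: 2.7464 -0.7879 | tcp: 0.0000 0.2340 0.2528 | τ: -2.1731 -0.8226
step 17 | ang: 1.4229 -1.1124 | w: 2.7273 -0.7352 | tcp: 0.0000 0.2442 0.2407 | τ: -2.2616 -0.8873
step 18 | ang: 1.4772 -1.1266 | w: 2.7028 -0.6803 | tcp: 0.0000 0.2539 0.2282 | τ: -2.3431 -0.9530
step 19 | ang: 1.5310 -1.1398 | w: 2.6748 -0.6267 | tcp: 0.0000 0.2631 0.2153 | τ: -2.4190 -1.0171
step 20 | ang: 1.5842 -1.1518 | w: 2.6428 -0.5735 | tcp: 0.0000 0.2717 0.2022 | τ: -2.4886 -1.0803
step 21 | ang: 1.6367 -1.1628 | w: 2.6071 -0.5217 | tcp: 0.0000 0.2797 0.1888 | τ: -2.5521 -1.1419
step 22 | ang: 1.6885 -1.1728 | w: 2.5680 -0.4714 | tcp: 0.0000 0.2872 0.1752 | τ: -2.6095 -1.2019
step 23 | ang: 1.7394 -1.1818 | w: 2.5256 -0.4232 | tcp: 0.0000 0.2940 0.1614 | τ: -2.6606 -1.2600
step 24 | ang: 1.7895 -1.1899 | w: 2.4802 -0.3772 | tcp: 0.0000 0.3002 0.1475 | τ: -2.7055 -1.3159
step 25 | ang: 1.8387 -1.1971 | w: 2.4321 -0.3338 | tcp: 0.0000 0.3058 0.1336 | τ: -2.7441 -1.3693
step 26 | ang: 1.8868 -1.2034 | w: 2.3815 -0.2933 | tcp: 0.0000 0.3108 0.1196 | τ: -2.7766 -1.4200
step 27 | ang: 1.9340 -1.2090 | w: 2.3288 -0.2558 | tcp: 0.0000 0.3151 0.1057 | τ: -2.8031 -1.4678
step 28 | ang: 1.9800 -1.2138 | w: 2.2742 -0.2214 | tcp: 0.0000 0.3189 0.0918 | τ: -2.8236 -1.5125
step 29 | ang: 2.0250 -1.2180 | w: 2.2180 -0.1902 | tcp: 0.0000 0.3220 0.0780 | τ: -2.8383 -1.5541
step 30 | ang: 2.0688 -1.2216 | w: 2.1606 -0.1624 | tcp: 0.0000 0.3246 0.0645 | τ: -2.8473 -1.5925
step 31 | ang: 2.1115 -1.2247 | w: 2.1021 -0.1378 | tcp: 0.0000 0.3266 0.0511 | τ: -2.8510 -1.6275
step 32 | ang: 2.1530 -1.2273 | w: 2.0430 -0.1163 | tcp: 0.0000 0.3281 0.0380 | τ: -2.8495 -1.6592
step 33 | ang: 2.1933 -1.2295 | w: 1.9835 -0.0981 | tcp: 0.0000 0.3291 0.0251 | τ: -2.8431 -1.6876
step 34 | ang: 2.2324 -1.2314 | w: 1.9239 -0.0828 | tcp: 0.0000 0.3296 0.0126 | τ: -2.8321 -1.7127
step 35 | ang: 2.2703 -1.2330 | w: 1.8643 -0.0704 | tcp: 0.0000 0.3297 0.0004 | τ: -2.8168 -1.7347
step 36 | ang: 2.3070 -1.2343 | w: 1.8051 -0.0607 | tcp: 0.0000 0.3293 -0.0114 | τ: -2.7975 -1.7537
step 37 | ang: 2.3426 -1.2355 | w: 1.7463 -0.0535 | tcp: 0.0000 0.3286 -0.0229 | τ: -2.7746 -1.7698
step 38 | ang: 2.3769 -1.2366 | w: 1.6883 -0.0486 | tcp: 0.0000 0.3275 -0.0339


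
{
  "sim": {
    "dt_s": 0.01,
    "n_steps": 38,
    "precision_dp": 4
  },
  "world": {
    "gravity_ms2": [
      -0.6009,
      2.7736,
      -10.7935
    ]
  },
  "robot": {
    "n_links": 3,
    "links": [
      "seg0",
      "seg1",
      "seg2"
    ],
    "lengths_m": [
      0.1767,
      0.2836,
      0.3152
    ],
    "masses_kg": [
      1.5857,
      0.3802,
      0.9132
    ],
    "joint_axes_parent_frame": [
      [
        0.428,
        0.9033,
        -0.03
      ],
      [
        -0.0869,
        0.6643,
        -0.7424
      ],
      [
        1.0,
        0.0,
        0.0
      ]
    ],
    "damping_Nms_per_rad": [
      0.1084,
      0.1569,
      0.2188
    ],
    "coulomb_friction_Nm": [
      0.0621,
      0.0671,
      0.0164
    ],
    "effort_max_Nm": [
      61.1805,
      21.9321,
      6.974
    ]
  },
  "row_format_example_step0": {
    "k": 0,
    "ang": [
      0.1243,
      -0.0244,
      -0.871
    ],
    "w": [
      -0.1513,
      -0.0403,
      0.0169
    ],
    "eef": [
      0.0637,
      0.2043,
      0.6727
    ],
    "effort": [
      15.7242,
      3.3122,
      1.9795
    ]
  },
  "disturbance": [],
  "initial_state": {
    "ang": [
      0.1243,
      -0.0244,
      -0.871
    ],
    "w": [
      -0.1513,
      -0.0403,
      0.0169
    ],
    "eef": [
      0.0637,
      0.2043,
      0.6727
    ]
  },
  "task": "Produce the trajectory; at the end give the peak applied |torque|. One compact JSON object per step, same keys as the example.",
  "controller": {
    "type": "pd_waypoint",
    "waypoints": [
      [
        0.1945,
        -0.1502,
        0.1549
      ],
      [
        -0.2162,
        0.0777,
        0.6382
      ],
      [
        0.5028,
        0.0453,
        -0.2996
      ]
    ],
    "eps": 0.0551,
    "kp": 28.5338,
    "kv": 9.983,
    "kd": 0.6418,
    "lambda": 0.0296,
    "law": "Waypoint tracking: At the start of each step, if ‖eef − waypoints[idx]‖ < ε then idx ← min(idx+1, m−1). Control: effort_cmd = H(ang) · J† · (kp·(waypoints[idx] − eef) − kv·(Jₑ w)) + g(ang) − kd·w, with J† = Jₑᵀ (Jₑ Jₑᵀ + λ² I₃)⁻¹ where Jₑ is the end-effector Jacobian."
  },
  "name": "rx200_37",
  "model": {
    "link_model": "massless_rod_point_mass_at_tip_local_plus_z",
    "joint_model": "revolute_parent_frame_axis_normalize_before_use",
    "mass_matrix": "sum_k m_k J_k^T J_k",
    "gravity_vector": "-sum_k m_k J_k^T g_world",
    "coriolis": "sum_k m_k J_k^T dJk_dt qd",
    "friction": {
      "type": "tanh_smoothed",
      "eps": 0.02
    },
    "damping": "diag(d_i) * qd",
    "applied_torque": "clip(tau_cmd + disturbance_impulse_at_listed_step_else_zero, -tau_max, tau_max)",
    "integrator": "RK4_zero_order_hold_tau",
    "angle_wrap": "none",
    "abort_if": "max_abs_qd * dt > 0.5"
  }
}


{"k":1,"ang":[0.1272,-0.0294,-0.8757],"w":[0.7183,-0.9507,-0.9338],"eef":[0.0629,0.2042,0.672],"effort":[13.7526,3.4702,2.6509]}
{"k":2,"ang":[0.1373,-0.0416,-0.8878],"w":[1.2872,-1.4653,-1.4902],"eef":[0.0627,0.2032,0.6703],"effort":[11.9762,3.29,2.9847]}
{"k":3,"ang":[0.152,-0.0576,-0.9043],"w":[1.6617,-1.7333,-1.8061],"eef":[0.0632,0.2015,0.668],"effort":[10.3818,2.9304,3.121]}
{"k":4,"ang":[0.1699,-0.0755,-0.9232],"w":[1.9116,-1.8535,-1.9762],"eef":[0.0646,0.1992,0.6653],"effort":[8.9551,2.4901,3.1442]}
{"k":5,"ang":[0.1899,-0.0943,-0.9434],"w":[2.0816,-1.8881,-2.0589],"eef":[0.0667,0.1963,0.6624],"effort":[7.6794,2.027,3.105]}
{"k":6,"ang":[0.2113,-0.1131,-0.9642],"w":[2.1994,-1.8749,-2.0895],"eef":[0.0696,0.193,0.6593],"effort":[6.5377,1.5728,3.0337]}
{"k":7,"ang":[0.2337,-0.1316,-0.9851],"w":[2.2823,-1.8359,-2.0893],"eef":[0.073,0.1894,0.6561],"effort":[5.5136,1.1437,2.9481]}
{"k":8,"ang":[0.2568,-0.1497,-1.0059],"w":[2.341,-1.7841,-2.0711],"eef":[0.077,0.1854,0.6528],"effort":[4.5928,0.7469,2.8583]}
{"k":9,"ang":[0.2804,-0.1673,-1.0264],"w":[2.3824,-1.727,-2.0427],"eef":[0.0815,0.1812,0.6494],"effort":[3.7624,0.3849,2.7703]}
{"k":10,"ang":[0.3043,-0.1842,-1.0467],"w":[2.4109,-1.6689,-2.0088],"eef":[0.0863,0.1767,0.646],"effort":[3.0113,0.0571,2.6871]}
{"k":11,"ang":[0.3285,-0.2006,-1.0666],"w":[2.4295,-1.612,-1.9723],"eef":[0.0915,0.1722,0.6425],"effort":[2.3299,-0.2382,2.6103]}
{"k":12,"ang":[0.3529,-0.2165,-1.0861],"w":[2.4404,-1.5576,-1.9347],"eef":[0.0969,0.1674,0.6388],"effort":[1.71,-0.5034,2.5405]}
{"k":13,"ang":[0.3773,-0.2318,-1.1053],"w":[2.4451,-1.5063,-1.8973],"eef":[0.1026,0.1626,0.6351],"effort":[1.1442,-0.7412,2.4778]}
{"k":14,"ang":[0.4017,-0.2466,-1.124],"w":[2.4446,-1.4584,-1.8604],"eef":[0.1084,0.1577,0.6313],"effort":[0.6263,-0.9541,2.4219]}
{"k":15,"ang":[0.4261,-0.261,-1.1425],"w":[2.4398,-1.4138,-1.8246],"eef":[0.1143,0.1527,0.6275],"effort":[0.1509,-1.1446,2.3725]}
{"k":16,"ang":[0.4505,-0.2749,-1.1605],"w":[2.4314,-1.3724,-1.79],"eef":[0.1204,0.1477,0.6235],"effort":[-0.2867,-1.315,2.3291]}
{"k":17,"ang":[0.4747,-0.2884,-1.1782],"w":[2.42,-1.334,-1.7567],"eef":[0.1264,0.1427,0.6194],"effort":[-0.6907,-1.4674,2.2912]}
{"k":18,"ang":[0.4989,-0.3016,-1.1956],"w":[2.4059,-1.2985,-1.7246],"eef":[0.1325,0.1377,0.6153],"effort":[-1.0645,-1.6037,2.2582]}
{"k":19,"ang":[0.5228,-0.3144,-1.2127],"w":[2.3896,-1.2656,-1.6937],"eef":[0.1386,0.1327,0.611],"effort":[-1.4115,-1.7255,2.2298]}
{"k":20,"ang":[0.5466,-0.3269,-1.2295],"w":[2.3715,-1.2351,-1.6641],"eef":[0.1446,0.1277,0.6067],"effort":[-1.7342,-1.8343,2.2054]}
{"k":21,"ang":[0.5702,-0.3391,-1.246],"w":[2.3516,-1.2068,-1.6356],"eef":[0.1506,0.1227,0.6022],"effort":[-2.0351,-1.9316,2.1846]}
{"k":22,"ang":[0.5936,-0.351,-1.2622],"w":[2.3304,-1.1805,-1.6081],"eef":[0.1565,0.1177,0.5977],"effort":[-2.3163,-2.0184,2.1671]}
{"k":23,"ang":[0.6168,-0.3627,-1.2782],"w":[2.308,-1.1561,-1.5816],"eef":[0.1624,0.1128,0.5932],"effort":[-2.5797,-2.0958,2.1524]}
{"k":24,"ang":[0.6398,-0.3741,-1.2938],"w":[2.2846,-1.1333,-1.5561],"eef":[0.1681,0.108,0.5885],"effort":[-2.8269,-2.1648,2.1403]}
{"k":25,"ang":[0.6625,-0.3853,-1.3093],"w":[2.2603,-1.112,-1.5314],"eef":[0.1737,0.1031,0.5838],"effort":[-3.0594,-2.2261,2.1304]}
{"k":26,"ang":[0.685,-0.3964,-1.3245],"w":[2.2353,-1.0921,-1.5075],"eef":[0.1792,0.0984,0.579],"effort":[-3.2784,-2.2806,2.1225]}
{"k":27,"ang":[0.7072,-0.4072,-1.3394],"w":[2.2097,-1.0735,-1.4843],"eef":[0.1846,0.0937,0.5742],"effort":[-3.485,-2.3288,2.1164]}
{"k":28,"ang":[0.7291,-0.4178,-1.3541],"w":[2.1837,-1.0561,-1.4617],"eef":[0.1899,0.0891,0.5693],"effort":[-3.6802,-2.3714,2.1118]}
{"k":29,"ang":[0.7508,-0.4283,-1.3686],"w":[2.1572,-1.0396,-1.4398],"eef":[0.195,0.0845,0.5643],"effort":[-3.865,-2.4088,2.1086]}
{"k":30,"ang":[0.7723,-0.4386,-1.3829],"w":[2.1304,-1.0242,-1.4184],"eef":[0.2,0.08,0.5593],"effort":[-4.0402,-2.4416,2.1065]}
{"k":31,"ang":[0.7934,-0.4488,-1.397],"w":[2.1033,-1.0096,-1.3975],"eef":[0.2048,0.0755,0.5543],"effort":[-4.2063,-2.4701,2.1055]}
{"k":32,"ang":[0.8143,-0.4588,-1.4109],"w":[2.0761,-0.9958,-1.3772],"eef":[0.2095,0.0712,0.5492],"effort":[-4.3641,-2.4947,2.1054]}
{"k":33,"ang":[0.835,-0.4687,-1.4245],"w":[2.0488,-0.9827,-1.3572],"eef":[0.214,0.0669,0.5441],"effort":[-4.5141,-2.5158,2.106]}
{"k":34,"ang":[0.8553,-0.4784,-1.438],"w":[2.0213,-0.9704,-1.3377],"eef":[0.2184,0.0627,0.539],"effort":[-4.6569,-2.5336,2.1074]}
{"k":35,"ang":[0.8754,-0.4881,-1.4513],"w":[1.9939,-0.9586,-1.3185],"eef":[0.2226,0.0585,0.5339],"effort":[-4.7928,-2.5484,2.1093]}
{"k":36,"ang":[0.8952,-0.4976,-1.4644],"w":[1.9664,-0.9474,-1.2997],"eef":[0.2267,0.0545,0.5288],"effort":[-4.9223,-2.5605,2.1117]}
{"k":37,"ang":[0.9147,-0.507,-1.4773],"w":[1.939,-0.9367,-1.2812],"eef":[0.2306,0.0505,0.5236],"effort":[-5.0458,-2.57,2.1146]}
{"k":38,"ang":[0.9339,-0.5163,-1.49],"w":[1.9117,-0.9265,-1.2629],"eef":[0.2344,0.0466,0.5185]}
{"summary": "max |effort| (N\u00b7m): 15.7242"}


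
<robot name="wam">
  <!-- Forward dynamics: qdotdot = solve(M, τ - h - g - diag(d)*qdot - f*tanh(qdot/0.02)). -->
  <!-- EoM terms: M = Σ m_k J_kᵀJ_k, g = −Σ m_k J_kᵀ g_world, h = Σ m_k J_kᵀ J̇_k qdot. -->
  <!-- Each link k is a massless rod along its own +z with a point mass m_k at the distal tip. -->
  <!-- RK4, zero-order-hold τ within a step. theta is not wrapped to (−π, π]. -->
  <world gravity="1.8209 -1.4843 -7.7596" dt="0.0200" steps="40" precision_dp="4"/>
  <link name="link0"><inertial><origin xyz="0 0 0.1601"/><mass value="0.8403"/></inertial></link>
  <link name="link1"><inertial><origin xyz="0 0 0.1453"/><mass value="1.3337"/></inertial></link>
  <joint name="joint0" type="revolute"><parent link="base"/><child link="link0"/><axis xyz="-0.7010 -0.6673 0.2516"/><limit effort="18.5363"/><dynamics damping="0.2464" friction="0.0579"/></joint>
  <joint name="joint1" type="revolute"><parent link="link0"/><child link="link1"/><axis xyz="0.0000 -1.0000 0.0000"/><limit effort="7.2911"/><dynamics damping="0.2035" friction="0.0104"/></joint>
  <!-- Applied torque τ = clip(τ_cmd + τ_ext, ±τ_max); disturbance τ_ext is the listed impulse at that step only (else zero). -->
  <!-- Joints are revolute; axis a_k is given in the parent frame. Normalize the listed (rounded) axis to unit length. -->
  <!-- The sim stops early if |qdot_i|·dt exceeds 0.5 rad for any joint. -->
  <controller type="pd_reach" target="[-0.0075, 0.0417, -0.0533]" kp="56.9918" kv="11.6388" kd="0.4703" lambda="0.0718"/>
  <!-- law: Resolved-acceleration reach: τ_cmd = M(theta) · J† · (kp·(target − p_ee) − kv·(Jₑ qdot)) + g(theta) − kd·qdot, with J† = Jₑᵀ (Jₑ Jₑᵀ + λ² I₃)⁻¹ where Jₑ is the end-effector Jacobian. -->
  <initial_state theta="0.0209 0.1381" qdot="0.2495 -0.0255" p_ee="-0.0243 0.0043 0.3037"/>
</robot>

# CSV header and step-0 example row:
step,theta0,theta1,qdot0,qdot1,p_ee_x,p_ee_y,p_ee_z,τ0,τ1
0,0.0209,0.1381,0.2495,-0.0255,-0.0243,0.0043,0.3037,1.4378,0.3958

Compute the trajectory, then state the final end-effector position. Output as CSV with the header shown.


step,theta0,theta1,qdot0,qdot1,p_ee_x,p_ee_y,p_ee_z,τ0,τ1
1,0.0258,0.1396,0.2452,0.1630,-0.0255,0.0053,0.3035,1.3412,0.2536
2,0.0310,0.1431,0.2772,0.1898,-0.0270,0.0064,0.3034,1.2479,0.2150
3,0.0368,0.1471,0.3013,0.2054,-0.0288,0.0076,0.3031,1.1729,0.1878
4,0.0430,0.1513,0.3185,0.2186,-0.0307,0.0089,0.3029,1.1110,0.1652
5,0.0495,0.1558,0.3306,0.2305,-0.0326,0.0102,0.3026,1.0580,0.1454
6,0.0562,0.1605,0.3394,0.2418,-0.0347,0.0115,0.3022,1.0110,0.1275
7,0.0630,0.1654,0.3457,0.2527,-0.0368,0.0129,0.3019,0.9679,0.1107
8,0.0700,0.1706,0.3504,0.2634,-0.0389,0.0143,0.3015,0.9274,0.0947
9,0.0770,0.1760,0.3539,0.2741,-0.0411,0.0157,0.3010,0.8886,0.0791
10,0.0841,0.1815,0.3566,0.2850,-0.0434,0.0171,0.3006,0.8508,0.0637
11,0.0913,0.1873,0.3587,0.2961,-0.0456,0.0185,0.3001,0.8136,0.0482
12,0.0985,0.1934,0.3604,0.3074,-0.0480,0.0199,0.2995,0.7766,0.0328
13,0.1057,0.1996,0.3617,0.3190,-0.0503,0.0212,0.2989,0.7397,0.0172
14,0.1129,0.2061,0.3627,0.3309,-0.0527,0.0226,0.2983,0.7028,0.0014
15,0.1202,0.2128,0.3635,0.3432,-0.0551,0.0240,0.2977,0.6656,-0.0146
16,0.1274,0.2198,0.3641,0.3559,-0.0576,0.0254,0.2970,0.6283,-0.0309
17,0.1347,0.2271,0.3645,0.3689,-0.0601,0.0267,0.2962,0.5907,-0.0474
18,0.1420,0.2346,0.3648,0.3823,-0.0626,0.0280,0.2955,0.5528,-0.0642
19,0.1493,0.2423,0.3649,0.3962,-0.0652,0.0294,0.2946,0.5146,-0.0813
20,0.1566,0.2504,0.3648,0.4105,-0.0677,0.0307,0.2938,0.4762,-0.0987
21,0.1639,0.2587,0.3646,0.4252,-0.0704,0.0319,0.2928,0.4374,-0.1164
22,0.1712,0.2674,0.3642,0.4403,-0.0730,0.0332,0.2919,0.3983,-0.1344
23,0.1784,0.2763,0.3637,0.4559,-0.0757,0.0344,0.2908,0.3589,-0.1527
24,0.1857,0.2856,0.3629,0.4720,-0.0784,0.0357,0.2898,0.3192,-0.1713
25,0.1929,0.2952,0.3621,0.4886,-0.0811,0.0369,0.2886,0.2793,-0.1902
26,0.2002,0.3051,0.3610,0.5056,-0.0839,0.0380,0.2875,0.2391,-0.2094
27,0.2074,0.3154,0.3597,0.5232,-0.0867,0.0392,0.2862,0.1986,-0.2290
28,0.2145,0.3260,0.3583,0.5412,-0.0895,0.0403,0.2849,0.1579,-0.2489
29,0.2217,0.3370,0.3567,0.5597,-0.0923,0.0414,0.2836,0.1169,-0.2690
30,0.2288,0.3484,0.3548,0.5788,-0.0952,0.0424,0.2822,0.0758,-0.2895
31,0.2359,0.3601,0.3528,0.5983,-0.0981,0.0434,0.2807,0.0345,-0.3103
32,0.2429,0.3723,0.3505,0.6184,-0.1010,0.0444,0.2791,-0.0070,-0.3314
33,0.2499,0.3848,0.3481,0.6391,-0.1039,0.0454,0.2775,-0.0487,-0.3528
34,0.2568,0.3978,0.3454,0.6602,-0.1069,0.0463,0.2758,-0.0905,-0.3744
35,0.2637,0.4112,0.3425,0.6819,-0.1099,0.0471,0.2740,-0.1323,-0.3964
36,0.2705,0.4250,0.3394,0.7041,-0.1128,0.0479,0.2722,-0.1743,-0.4186
37,0.2772,0.4393,0.3360,0.7269,-0.1158,0.0487,0.2703,-0.2163,-0.4411
38,0.2839,0.4541,0.3324,0.7502,-0.1188,0.0494,0.2683,-0.2583,-0.4638
39,0.2905,0.4693,0.3285,0.7740,-0.1218,0.0501,0.2662,-0.3002,-0.4867
40,0.2970,0.4850,0.3244,0.7983,-0.1248,0.0507,0.2641,,
# final p_ee position (m): -0.1248 0.0507 0.2641


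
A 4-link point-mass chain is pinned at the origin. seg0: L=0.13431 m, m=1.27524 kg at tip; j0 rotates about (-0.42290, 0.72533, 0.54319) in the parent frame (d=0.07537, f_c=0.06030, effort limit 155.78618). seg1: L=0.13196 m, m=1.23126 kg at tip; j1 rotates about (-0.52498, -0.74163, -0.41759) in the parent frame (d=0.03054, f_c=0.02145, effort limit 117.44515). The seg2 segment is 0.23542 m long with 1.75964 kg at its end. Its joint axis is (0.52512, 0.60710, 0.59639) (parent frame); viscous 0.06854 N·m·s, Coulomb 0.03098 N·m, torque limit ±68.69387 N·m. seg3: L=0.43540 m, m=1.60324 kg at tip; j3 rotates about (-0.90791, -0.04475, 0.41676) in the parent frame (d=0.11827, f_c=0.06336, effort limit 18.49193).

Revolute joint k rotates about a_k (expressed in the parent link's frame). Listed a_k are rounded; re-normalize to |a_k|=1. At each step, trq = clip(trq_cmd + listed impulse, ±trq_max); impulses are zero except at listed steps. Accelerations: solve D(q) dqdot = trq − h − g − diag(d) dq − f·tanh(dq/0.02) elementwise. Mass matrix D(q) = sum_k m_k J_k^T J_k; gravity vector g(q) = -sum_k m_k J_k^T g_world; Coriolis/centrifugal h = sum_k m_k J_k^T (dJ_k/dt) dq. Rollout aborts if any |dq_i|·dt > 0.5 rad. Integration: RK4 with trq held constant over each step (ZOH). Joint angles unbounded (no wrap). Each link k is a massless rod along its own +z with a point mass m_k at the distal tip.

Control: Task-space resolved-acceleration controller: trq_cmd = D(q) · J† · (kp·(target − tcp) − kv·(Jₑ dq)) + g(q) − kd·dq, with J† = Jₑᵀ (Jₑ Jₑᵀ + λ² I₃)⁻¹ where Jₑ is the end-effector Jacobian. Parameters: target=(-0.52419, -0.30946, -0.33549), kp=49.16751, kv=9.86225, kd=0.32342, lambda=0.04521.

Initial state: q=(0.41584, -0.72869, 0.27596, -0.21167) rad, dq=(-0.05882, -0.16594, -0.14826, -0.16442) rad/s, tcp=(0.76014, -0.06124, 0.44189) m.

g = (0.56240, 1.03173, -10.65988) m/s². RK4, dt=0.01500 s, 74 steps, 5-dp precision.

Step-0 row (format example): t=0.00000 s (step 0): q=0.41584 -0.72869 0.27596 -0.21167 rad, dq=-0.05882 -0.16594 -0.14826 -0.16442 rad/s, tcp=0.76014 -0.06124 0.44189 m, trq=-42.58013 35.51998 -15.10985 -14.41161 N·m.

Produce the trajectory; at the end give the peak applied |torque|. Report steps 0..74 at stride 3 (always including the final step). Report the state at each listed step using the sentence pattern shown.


t=0.04500 s (step 3): q=0.48316 -0.40653 0.54670 -0.45468 rad, dq=3.15313 11.92739 8.57749 -10.81386 rad/s, tcp=0.73683 -0.08465 0.42444 m, trq=-7.34045 27.58332 -14.33410 -9.35136 N·m.
t=0.09000 s (step 6): q=0.68498 0.14075 0.88214 -1.07761 rad, dq=5.39114 10.97433 6.12495 -15.34472 rad/s, tcp=0.63078 -0.11864 0.38187 m, trq=-2.71475 -0.00278 0.28226 -8.49824 N·m.
t=0.13500 s (step 9): q=0.93224 0.53036 1.14180 -1.76658 rad, dq=5.17411 6.50395 6.68801 -15.06938 rad/s, tcp=0.46361 -0.13736 0.31910 m, trq=-10.92087 -6.02847 0.53570 -2.33732 N·m.
t=0.18000 s (step 12): q=1.07966 0.74145 1.66627 -2.41854 rad, dq=0.08244 2.23036 18.76009 -13.97574 rad/s, tcp=0.28833 -0.14218 0.25735 m, trq=-7.57463 -9.12431 -0.39488 5.05122 N·m.
t=0.22500 s (step 15): q=0.79503 0.49207 2.71181 -3.10353 rad, dq=-8.81478 -7.69234 16.16725 -11.61874 rad/s, tcp=0.23743 -0.15818 0.23568 m, trq=-28.36210 14.88958 -8.09704 18.49193 N·m.
t=0.27000 s (step 18): q=0.52622 0.33780 3.16503 -3.33997 rad, dq=-4.38930 -1.39804 7.20623 -1.03625 rad/s, tcp=0.25686 -0.17305 0.17014 m, trq=-18.38399 5.72899 -3.86768 16.69300 N·m.
t=0.31500 s (step 21): q=0.35175 0.28010 3.42297 -3.27700 rad, dq=-3.76765 -1.59590 4.30899 3.25444 rad/s, tcp=0.19983 -0.17898 0.08877 m, trq=-14.93999 3.69657 -5.37643 6.25139 N·m.
t=0.36000 s (step 24): q=0.15885 0.17122 3.52980 -3.07891 rad, dq=-5.05597 -2.98407 0.04670 5.53659 rad/s, tcp=0.09869 -0.17102 0.01112 m, trq=-11.78723 3.40773 -7.50472 -2.73753 N·m.
t=0.40500 s (step 27): q=-0.11571 0.10280 3.38404 -2.75550 rad, dq=-6.82331 1.19506 -6.85860 9.26854 rad/s, tcp=0.00006 -0.13653 -0.06029 m, trq=-5.69162 5.53878 -12.52259 -13.68539 N·m.
t=0.45000 s (step 30): q=-0.39011 -0.07907 3.03467 -2.44468 rad, dq=-4.91521 -8.95394 -6.95803 3.51485 rad/s, tcp=0.00036 -0.07042 -0.12756 m, trq=33.36270 -1.19860 0.85808 -18.49193 N·m.
t=0.49500 s (step 33): q=-0.46999 -0.46834 2.76982 -2.35215 rad, dq=1.56600 -7.61980 -4.95641 1.11144 rad/s, tcp=0.00207 -0.02962 -0.15197 m, trq=35.77979 -4.98861 1.63309 -14.67680 N·m.
t=0.54000 s (step 36): q=-0.25054 -0.75828 2.55605 -2.29842 rad, dq=8.23847 -5.05814 -4.81521 1.81875 rad/s, tcp=-0.02465 -0.02614 -0.16468 m, trq=28.80251 -8.06805 3.41360 -8.63378 N·m.
t=0.58500 s (step 39): q=0.26923 -0.90251 2.32774 -2.14655 rad, dq=14.77162 -0.91924 -5.00733 5.21584 rad/s, tcp=-0.06524 -0.04784 -0.17771 m, trq=15.32851 -10.37607 8.18359 -5.33414 N·m.
t=0.63000 s (step 42): q=1.00640 -0.85997 2.13749 -1.84692 rad, dq=16.95446 2.41559 -3.25430 7.71202 rad/s, tcp=-0.11375 -0.09474 -0.20951 m, trq=-7.49486 -7.63898 13.15752 -4.65977 N·m.
t=0.67500 s (step 45): q=1.70694 -0.73403 2.02471 -1.49341 rad, dq=13.75492 2.82749 -2.00540 7.69248 rad/s, tcp=-0.17494 -0.16851 -0.25376 m, trq=-16.91169 -5.02991 14.34303 -5.62464 N·m.
t=0.72000 s (step 48): q=2.23333 -0.62260 1.94179 -1.17461 rad, dq=9.72160 2.04763 -1.77283 6.36005 rad/s, tcp=-0.23864 -0.24474 -0.29043 m, trq=-14.11051 -4.36734 13.78924 -5.71645 N·m.
t=0.76500 s (step 51): q=2.59666 -0.54696 1.86488 -0.92446 rad, dq=6.56023 1.33524 -1.62005 4.76658 rad/s, tcp=-0.29673 -0.30323 -0.31448 m, trq=-7.84105 -4.64954 12.85023 -4.99397 N·m.
t=0.81000 s (step 54): q=2.83844 -0.49651 1.79983 -0.74105 rad, dq=4.28978 0.93372 -1.23179 3.44413 rad/s, tcp=-0.34704 -0.34015 -0.32789 m, trq=-1.72758 -5.46448 12.16294 -4.26931 N·m.
t=0.85500 s (step 57): q=2.99405 -0.45900 1.75586 -0.60836 rad, dq=2.70305 0.74614 -0.70860 2.51079 rad/s, tcp=-0.38937 -0.35943 -0.33404 m, trq=3.26845 -6.48672 11.86132 -3.81714 N·m.
t=0.90000 s (step 60): q=3.09008 -0.42761 1.73516 -0.51041 rad, dq=1.62127 0.64874 -0.22140 1.88159 rad/s, tcp=-0.42403 -0.36637 -0.33604 m, trq=7.06663 -7.46043 11.86415 -3.59771 N·m.
t=0.94500 s (step 63): q=3.14598 -0.40016 1.73354 -0.43615 rad, dq=0.90281 0.56052 0.12415 1.44372 rad/s, tcp=-0.45164 -0.36552 -0.33617 m, trq=9.84132 -8.25068 12.05929 -3.51399 N·m.
t=0.99000 s (step 66): q=3.17554 -0.37705 1.74390 -0.37887 rad, dq=0.43837 0.46245 0.31909 1.11647 rad/s, tcp=-0.47300 -0.36035 -0.33589 m, trq=11.81560 -8.82694 12.33800 -3.49182 N·m.
t=1.03500 s (step 69): q=3.18831 -0.35828 1.76053 -0.33473 rad, dq=0.14758 0.36853 0.40665 0.85549 rad/s, tcp=-0.48905 -0.35315 -0.33582 m, trq=13.17964 -9.20785 12.60850 -3.48964 N·m.
t=1.08000 s (step 72): q=3.19081 -0.34356 1.77934 -0.30120 rad, dq=-0.02002 0.28903 0.41999 0.64082 rad/s, tcp=-0.50078 -0.34543 -0.33612 m, trq=14.07273 -9.43065 12.83582 -3.48692 N·m.
t=1.11000 s (step 74): q=3.18942 -0.33528 1.79167 -0.28394 rad, dq=-0.07045 0.26029 0.39977 0.51382 rad/s, tcp=-0.50666 -0.34048 -0.33652 m.
max |trq| (N·m): 42.58013
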